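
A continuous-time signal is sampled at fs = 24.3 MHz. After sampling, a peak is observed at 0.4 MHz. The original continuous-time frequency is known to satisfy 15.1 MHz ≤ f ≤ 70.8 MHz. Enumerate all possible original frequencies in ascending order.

23.9 MHz, 24.7 MHz, 48.2 MHz, 49 MHz

Frequencies that alias to 0.4 MHz are k·fs ± 0.4 MHz for integer k ≥ 0.
k=0: 0.4 MHz.
k=1: 23.9 MHz, 24.7 MHz.
k=2: 48.2 MHz, 49 MHz.
k=3: 72.5 MHz, 73.3 MHz.
Within [15.1 MHz, 70.8 MHz]: 23.9 MHz, 24.7 MHz, 48.2 MHz, 49 MHz.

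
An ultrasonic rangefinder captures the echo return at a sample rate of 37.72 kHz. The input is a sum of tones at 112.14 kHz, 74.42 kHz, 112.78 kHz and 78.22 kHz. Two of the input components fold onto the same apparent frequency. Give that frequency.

1.02 kHz

fs/2 = 18.86 kHz.
112.14 kHz mod fs = 36.7 kHz.
36.7 kHz > fs/2 = 18.86 kHz, folds to fs − 36.7 kHz = 1.02 kHz.
74.42 kHz mod fs = 36.7 kHz.
36.7 kHz > fs/2 = 18.86 kHz, folds to fs − 36.7 kHz = 1.02 kHz.
112.78 kHz mod fs = 37.34 kHz.
37.34 kHz > fs/2 = 18.86 kHz, folds to fs − 37.34 kHz = 0.38 kHz.
78.22 kHz mod fs = 2.78 kHz.
2.78 kHz ≤ fs/2 = 18.86 kHz, appears at 2.78 kHz.
74.42 kHz and 112.14 kHz both map to 1.02 kHz.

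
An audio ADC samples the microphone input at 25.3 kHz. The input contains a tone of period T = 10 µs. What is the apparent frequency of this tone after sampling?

T = 10 µs → f = 1/T = 100 kHz.
100 kHz mod fs = 24.1 kHz.
24.1 kHz > fs/2 = 12.65 kHz, folds to fs − 24.1 kHz = 1.2 kHz.

1.2 kHz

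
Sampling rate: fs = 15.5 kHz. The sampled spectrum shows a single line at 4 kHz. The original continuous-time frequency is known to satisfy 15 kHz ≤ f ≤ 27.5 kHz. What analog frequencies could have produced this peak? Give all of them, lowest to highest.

Frequencies that alias to 4 kHz are k·fs ± 4 kHz for integer k ≥ 0.
k=0: 4 kHz.
k=1: 11.5 kHz, 19.5 kHz.
k=2: 27 kHz, 35 kHz.
k=3: 42.5 kHz, 50.5 kHz.
Within [15 kHz, 27.5 kHz]: 19.5 kHz, 27 kHz.

19.5 kHz, 27 kHz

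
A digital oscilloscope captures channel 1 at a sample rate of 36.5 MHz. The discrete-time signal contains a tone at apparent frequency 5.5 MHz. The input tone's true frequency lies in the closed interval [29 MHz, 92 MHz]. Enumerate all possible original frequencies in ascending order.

31 MHz, 42 MHz, 67.5 MHz, 78.5 MHz

Frequencies that alias to 5.5 MHz are k·fs ± 5.5 MHz for integer k ≥ 0.
k=0: 5.5 MHz.
k=1: 31 MHz, 42 MHz.
k=2: 67.5 MHz, 78.5 MHz.
k=3: 104 MHz, 115 MHz.
Within [29 MHz, 92 MHz]: 31 MHz, 42 MHz, 67.5 MHz, 78.5 MHz.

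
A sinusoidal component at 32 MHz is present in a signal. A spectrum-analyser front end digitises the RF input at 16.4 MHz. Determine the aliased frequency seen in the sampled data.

0.8 MHz

32 MHz mod fs = 15.6 MHz.
15.6 MHz > fs/2 = 8.2 MHz, folds to fs − 15.6 MHz = 0.8 MHz.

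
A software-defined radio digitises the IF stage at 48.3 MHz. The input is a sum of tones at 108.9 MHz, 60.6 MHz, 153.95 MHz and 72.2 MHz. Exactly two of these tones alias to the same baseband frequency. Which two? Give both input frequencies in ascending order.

60.6 MHz, 108.9 MHz

fs/2 = 24.15 MHz.
108.9 MHz mod fs = 12.3 MHz.
12.3 MHz ≤ fs/2 = 24.15 MHz, appears at 12.3 MHz.
60.6 MHz mod fs = 12.3 MHz.
12.3 MHz ≤ fs/2 = 24.15 MHz, appears at 12.3 MHz.
153.95 MHz mod fs = 9.05 MHz.
9.05 MHz ≤ fs/2 = 24.15 MHz, appears at 9.05 MHz.
72.2 MHz mod fs = 23.9 MHz.
23.9 MHz ≤ fs/2 = 24.15 MHz, appears at 23.9 MHz.
60.6 MHz and 108.9 MHz both map to 12.3 MHz.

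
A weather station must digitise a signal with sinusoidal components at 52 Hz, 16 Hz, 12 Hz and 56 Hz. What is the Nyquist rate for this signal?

Highest-frequency component: 56 Hz.
Nyquist rate = 2 × 56 Hz = 112 Hz.

112 Hz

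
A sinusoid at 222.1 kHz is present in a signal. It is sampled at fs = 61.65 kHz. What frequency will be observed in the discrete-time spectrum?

24.5 kHz

222.1 kHz mod fs = 37.15 kHz.
37.15 kHz > fs/2 = 30.825 kHz, folds to fs − 37.15 kHz = 24.5 kHz.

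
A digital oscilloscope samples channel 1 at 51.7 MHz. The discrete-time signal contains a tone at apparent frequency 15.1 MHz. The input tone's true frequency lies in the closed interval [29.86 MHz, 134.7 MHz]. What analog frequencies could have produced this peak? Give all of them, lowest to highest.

Frequencies that alias to 15.1 MHz are k·fs ± 15.1 MHz for integer k ≥ 0.
k=0: 15.1 MHz.
k=1: 36.6 MHz, 66.8 MHz.
k=2: 88.3 MHz, 118.5 MHz.
k=3: 140 MHz, 170.2 MHz.
Within [29.86 MHz, 134.7 MHz]: 36.6 MHz, 66.8 MHz, 88.3 MHz, 118.5 MHz.

36.6 MHz, 66.8 MHz, 88.3 MHz, 118.5 MHz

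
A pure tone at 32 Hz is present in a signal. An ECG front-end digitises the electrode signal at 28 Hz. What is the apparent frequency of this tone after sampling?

4 Hz

32 Hz mod fs = 4 Hz.
4 Hz ≤ fs/2 = 14 Hz, appears at 4 Hz.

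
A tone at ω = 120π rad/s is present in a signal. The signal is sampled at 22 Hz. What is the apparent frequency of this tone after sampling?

6 Hz

ω = 120π rad/s → f = ω/(2π) = 60 Hz.
60 Hz mod fs = 16 Hz.
16 Hz > fs/2 = 11 Hz, folds to fs − 16 Hz = 6 Hz.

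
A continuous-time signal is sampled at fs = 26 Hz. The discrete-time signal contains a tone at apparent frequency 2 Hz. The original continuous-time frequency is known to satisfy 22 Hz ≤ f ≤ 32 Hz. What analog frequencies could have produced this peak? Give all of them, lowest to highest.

24 Hz, 28 Hz

Frequencies that alias to 2 Hz are k·fs ± 2 Hz for integer k ≥ 0.
k=0: 2 Hz.
k=1: 24 Hz, 28 Hz.
k=2: 50 Hz, 54 Hz.
Within [22 Hz, 32 Hz]: 24 Hz, 28 Hz.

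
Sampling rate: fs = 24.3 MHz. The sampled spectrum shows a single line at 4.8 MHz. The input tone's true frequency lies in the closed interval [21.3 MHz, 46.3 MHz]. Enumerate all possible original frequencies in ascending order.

29.1 MHz, 43.8 MHz

Frequencies that alias to 4.8 MHz are k·fs ± 4.8 MHz for integer k ≥ 0.
k=0: 4.8 MHz.
k=1: 19.5 MHz, 29.1 MHz.
k=2: 43.8 MHz, 53.4 MHz.
k=3: 68.1 MHz, 77.7 MHz.
Within [21.3 MHz, 46.3 MHz]: 29.1 MHz, 43.8 MHz.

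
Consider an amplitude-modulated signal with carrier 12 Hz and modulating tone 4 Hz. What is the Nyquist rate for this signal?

AM sidebands sit at fc ± fm = 8 Hz and 16 Hz.
Highest-frequency component: 16 Hz.
Nyquist rate = 2 × 16 Hz = 32 Hz.

32 Hz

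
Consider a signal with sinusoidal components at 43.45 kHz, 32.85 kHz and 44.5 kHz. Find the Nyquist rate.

89 kHz

Highest-frequency component: 44.5 kHz.
Nyquist rate = 2 × 44.5 kHz = 89 kHz.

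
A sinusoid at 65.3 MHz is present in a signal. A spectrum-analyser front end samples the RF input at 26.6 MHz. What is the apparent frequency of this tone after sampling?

65.3 MHz mod fs = 12.1 MHz.
12.1 MHz ≤ fs/2 = 13.3 MHz, appears at 12.1 MHz.

12.1 MHz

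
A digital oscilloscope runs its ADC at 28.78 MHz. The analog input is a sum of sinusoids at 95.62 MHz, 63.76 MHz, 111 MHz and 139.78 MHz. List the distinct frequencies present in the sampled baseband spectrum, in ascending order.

4.12 MHz, 6.2 MHz, 9.28 MHz

fs/2 = 14.39 MHz.
95.62 MHz mod fs = 9.28 MHz.
9.28 MHz ≤ fs/2 = 14.39 MHz, appears at 9.28 MHz.
63.76 MHz mod fs = 6.2 MHz.
6.2 MHz ≤ fs/2 = 14.39 MHz, appears at 6.2 MHz.
111 MHz mod fs = 24.66 MHz.
24.66 MHz > fs/2 = 14.39 MHz, folds to fs − 24.66 MHz = 4.12 MHz.
139.78 MHz mod fs = 24.66 MHz.
24.66 MHz > fs/2 = 14.39 MHz, folds to fs − 24.66 MHz = 4.12 MHz.
Distinct values: {4.12 MHz, 6.2 MHz, 9.28 MHz}.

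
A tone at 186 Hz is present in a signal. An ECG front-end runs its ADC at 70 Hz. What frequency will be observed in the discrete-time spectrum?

24 Hz

186 Hz mod fs = 46 Hz.
46 Hz > fs/2 = 35 Hz, folds to fs − 46 Hz = 24 Hz.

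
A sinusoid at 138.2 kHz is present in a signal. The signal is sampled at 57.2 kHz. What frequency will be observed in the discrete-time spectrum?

138.2 kHz mod fs = 23.8 kHz.
23.8 kHz ≤ fs/2 = 28.6 kHz, appears at 23.8 kHz.

23.8 kHz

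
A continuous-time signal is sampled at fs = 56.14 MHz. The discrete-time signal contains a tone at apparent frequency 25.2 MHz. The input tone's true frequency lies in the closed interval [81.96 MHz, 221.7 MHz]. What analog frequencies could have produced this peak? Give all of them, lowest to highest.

87.08 MHz, 137.48 MHz, 143.22 MHz, 193.62 MHz, 199.36 MHz

Frequencies that alias to 25.2 MHz are k·fs ± 25.2 MHz for integer k ≥ 0.
k=0: 25.2 MHz.
k=1: 30.94 MHz, 81.34 MHz.
k=2: 87.08 MHz, 137.48 MHz.
k=3: 143.22 MHz, 193.62 MHz.
k=4: 199.36 MHz, 249.76 MHz.
k=5: 255.5 MHz, 305.9 MHz.
Within [81.96 MHz, 221.7 MHz]: 87.08 MHz, 137.48 MHz, 143.22 MHz, 193.62 MHz, 199.36 MHz.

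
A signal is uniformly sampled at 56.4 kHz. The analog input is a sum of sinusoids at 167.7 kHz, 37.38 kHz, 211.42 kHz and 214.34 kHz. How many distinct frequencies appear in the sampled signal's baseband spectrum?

fs/2 = 28.2 kHz.
167.7 kHz mod fs = 54.9 kHz.
54.9 kHz > fs/2 = 28.2 kHz, folds to fs − 54.9 kHz = 1.5 kHz.
37.38 kHz > fs/2 = 28.2 kHz, folds to fs − 37.38 kHz = 19.02 kHz.
211.42 kHz mod fs = 42.22 kHz.
42.22 kHz > fs/2 = 28.2 kHz, folds to fs − 42.22 kHz = 14.18 kHz.
214.34 kHz mod fs = 45.14 kHz.
45.14 kHz > fs/2 = 28.2 kHz, folds to fs − 45.14 kHz = 11.26 kHz.
Distinct values: {1.5 kHz, 11.26 kHz, 14.18 kHz, 19.02 kHz} → 4.

4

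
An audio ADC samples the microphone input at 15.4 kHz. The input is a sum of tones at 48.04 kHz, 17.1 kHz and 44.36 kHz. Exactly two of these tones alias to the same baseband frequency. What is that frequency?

fs/2 = 7.7 kHz.
48.04 kHz mod fs = 1.84 kHz.
1.84 kHz ≤ fs/2 = 7.7 kHz, appears at 1.84 kHz.
17.1 kHz mod fs = 1.7 kHz.
1.7 kHz ≤ fs/2 = 7.7 kHz, appears at 1.7 kHz.
44.36 kHz mod fs = 13.56 kHz.
13.56 kHz > fs/2 = 7.7 kHz, folds to fs − 13.56 kHz = 1.84 kHz.
44.36 kHz and 48.04 kHz both map to 1.84 kHz.

1.84 kHz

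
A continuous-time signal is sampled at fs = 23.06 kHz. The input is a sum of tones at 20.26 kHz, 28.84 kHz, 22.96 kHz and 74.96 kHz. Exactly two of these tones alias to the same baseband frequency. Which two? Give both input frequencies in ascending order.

fs/2 = 11.53 kHz.
20.26 kHz > fs/2 = 11.53 kHz, folds to fs − 20.26 kHz = 2.8 kHz.
28.84 kHz mod fs = 5.78 kHz.
5.78 kHz ≤ fs/2 = 11.53 kHz, appears at 5.78 kHz.
22.96 kHz > fs/2 = 11.53 kHz, folds to fs − 22.96 kHz = 0.1 kHz.
74.96 kHz mod fs = 5.78 kHz.
5.78 kHz ≤ fs/2 = 11.53 kHz, appears at 5.78 kHz.
28.84 kHz and 74.96 kHz both map to 5.78 kHz.

28.84 kHz, 74.96 kHz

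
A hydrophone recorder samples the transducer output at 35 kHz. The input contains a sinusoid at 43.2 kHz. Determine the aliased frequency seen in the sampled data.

43.2 kHz mod fs = 8.2 kHz.
8.2 kHz ≤ fs/2 = 17.5 kHz, appears at 8.2 kHz.

8.2 kHz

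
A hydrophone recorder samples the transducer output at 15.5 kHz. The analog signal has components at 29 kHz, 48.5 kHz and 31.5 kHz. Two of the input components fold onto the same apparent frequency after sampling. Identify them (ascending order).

fs/2 = 7.75 kHz.
29 kHz mod fs = 13.5 kHz.
13.5 kHz > fs/2 = 7.75 kHz, folds to fs − 13.5 kHz = 2 kHz.
48.5 kHz mod fs = 2 kHz.
2 kHz ≤ fs/2 = 7.75 kHz, appears at 2 kHz.
31.5 kHz mod fs = 0.5 kHz.
0.5 kHz ≤ fs/2 = 7.75 kHz, appears at 0.5 kHz.
29 kHz and 48.5 kHz both map to 2 kHz.

29 kHz, 48.5 kHz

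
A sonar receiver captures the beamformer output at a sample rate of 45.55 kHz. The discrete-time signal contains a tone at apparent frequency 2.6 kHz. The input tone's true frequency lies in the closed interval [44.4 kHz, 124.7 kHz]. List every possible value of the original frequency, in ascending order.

Frequencies that alias to 2.6 kHz are k·fs ± 2.6 kHz for integer k ≥ 0.
k=0: 2.6 kHz.
k=1: 42.95 kHz, 48.15 kHz.
k=2: 88.5 kHz, 93.7 kHz.
k=3: 134.05 kHz, 139.25 kHz.
Within [44.4 kHz, 124.7 kHz]: 48.15 kHz, 88.5 kHz, 93.7 kHz.

48.15 kHz, 88.5 kHz, 93.7 kHz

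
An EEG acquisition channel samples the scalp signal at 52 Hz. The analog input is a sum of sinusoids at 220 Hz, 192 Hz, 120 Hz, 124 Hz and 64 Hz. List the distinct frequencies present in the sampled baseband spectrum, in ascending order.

fs/2 = 26 Hz.
220 Hz mod fs = 12 Hz.
12 Hz ≤ fs/2 = 26 Hz, appears at 12 Hz.
192 Hz mod fs = 36 Hz.
36 Hz > fs/2 = 26 Hz, folds to fs − 36 Hz = 16 Hz.
120 Hz mod fs = 16 Hz.
16 Hz ≤ fs/2 = 26 Hz, appears at 16 Hz.
124 Hz mod fs = 20 Hz.
20 Hz ≤ fs/2 = 26 Hz, appears at 20 Hz.
64 Hz mod fs = 12 Hz.
12 Hz ≤ fs/2 = 26 Hz, appears at 12 Hz.
Distinct values: {12 Hz, 16 Hz, 20 Hz}.

12 Hz, 16 Hz, 20 Hz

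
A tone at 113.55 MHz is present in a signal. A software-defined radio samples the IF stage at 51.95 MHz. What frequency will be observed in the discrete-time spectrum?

113.55 MHz mod fs = 9.65 MHz.
9.65 MHz ≤ fs/2 = 25.975 MHz, appears at 9.65 MHz.

9.65 MHz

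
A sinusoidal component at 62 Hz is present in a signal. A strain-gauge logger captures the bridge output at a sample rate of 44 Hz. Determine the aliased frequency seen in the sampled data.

62 Hz mod fs = 18 Hz.
18 Hz ≤ fs/2 = 22 Hz, appears at 18 Hz.

18 Hz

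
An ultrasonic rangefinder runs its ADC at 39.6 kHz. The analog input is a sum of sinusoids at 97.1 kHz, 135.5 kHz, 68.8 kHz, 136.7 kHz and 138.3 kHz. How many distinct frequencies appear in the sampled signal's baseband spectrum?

fs/2 = 19.8 kHz.
97.1 kHz mod fs = 17.9 kHz.
17.9 kHz ≤ fs/2 = 19.8 kHz, appears at 17.9 kHz.
135.5 kHz mod fs = 16.7 kHz.
16.7 kHz ≤ fs/2 = 19.8 kHz, appears at 16.7 kHz.
68.8 kHz mod fs = 29.2 kHz.
29.2 kHz > fs/2 = 19.8 kHz, folds to fs − 29.2 kHz = 10.4 kHz.
136.7 kHz mod fs = 17.9 kHz.
17.9 kHz ≤ fs/2 = 19.8 kHz, appears at 17.9 kHz.
138.3 kHz mod fs = 19.5 kHz.
19.5 kHz ≤ fs/2 = 19.8 kHz, appears at 19.5 kHz.
Distinct values: {10.4 kHz, 16.7 kHz, 17.9 kHz, 19.5 kHz} → 4.

4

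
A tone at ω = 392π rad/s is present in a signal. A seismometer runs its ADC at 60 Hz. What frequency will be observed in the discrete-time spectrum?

16 Hz

ω = 392π rad/s → f = ω/(2π) = 196 Hz.
196 Hz mod fs = 16 Hz.
16 Hz ≤ fs/2 = 30 Hz, appears at 16 Hz.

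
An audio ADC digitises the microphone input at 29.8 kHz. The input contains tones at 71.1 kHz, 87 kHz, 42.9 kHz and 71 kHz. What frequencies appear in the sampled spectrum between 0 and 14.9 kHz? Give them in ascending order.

2.4 kHz, 11.4 kHz, 11.5 kHz, 13.1 kHz

fs/2 = 14.9 kHz.
71.1 kHz mod fs = 11.5 kHz.
11.5 kHz ≤ fs/2 = 14.9 kHz, appears at 11.5 kHz.
87 kHz mod fs = 27.4 kHz.
27.4 kHz > fs/2 = 14.9 kHz, folds to fs − 27.4 kHz = 2.4 kHz.
42.9 kHz mod fs = 13.1 kHz.
13.1 kHz ≤ fs/2 = 14.9 kHz, appears at 13.1 kHz.
71 kHz mod fs = 11.4 kHz.
11.4 kHz ≤ fs/2 = 14.9 kHz, appears at 11.4 kHz.
Distinct values: {2.4 kHz, 11.4 kHz, 11.5 kHz, 13.1 kHz}.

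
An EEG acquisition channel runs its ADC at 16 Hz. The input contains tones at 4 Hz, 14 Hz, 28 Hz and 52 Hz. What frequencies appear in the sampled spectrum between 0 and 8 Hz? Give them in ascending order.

2 Hz, 4 Hz

fs/2 = 8 Hz.
4 Hz ≤ fs/2 = 8 Hz, passes unchanged.
14 Hz > fs/2 = 8 Hz, folds to fs − 14 Hz = 2 Hz.
28 Hz mod fs = 12 Hz.
12 Hz > fs/2 = 8 Hz, folds to fs − 12 Hz = 4 Hz.
52 Hz mod fs = 4 Hz.
4 Hz ≤ fs/2 = 8 Hz, appears at 4 Hz.
Distinct values: {2 Hz, 4 Hz}.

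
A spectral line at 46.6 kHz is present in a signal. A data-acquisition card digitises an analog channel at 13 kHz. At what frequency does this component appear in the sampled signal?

46.6 kHz mod fs = 7.6 kHz.
7.6 kHz > fs/2 = 6.5 kHz, folds to fs − 7.6 kHz = 5.4 kHz.

5.4 kHz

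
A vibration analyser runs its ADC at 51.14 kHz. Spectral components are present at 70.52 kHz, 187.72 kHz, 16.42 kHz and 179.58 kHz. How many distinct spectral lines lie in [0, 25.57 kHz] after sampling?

4

fs/2 = 25.57 kHz.
70.52 kHz mod fs = 19.38 kHz.
19.38 kHz ≤ fs/2 = 25.57 kHz, appears at 19.38 kHz.
187.72 kHz mod fs = 34.3 kHz.
34.3 kHz > fs/2 = 25.57 kHz, folds to fs − 34.3 kHz = 16.84 kHz.
16.42 kHz ≤ fs/2 = 25.57 kHz, passes unchanged.
179.58 kHz mod fs = 26.16 kHz.
26.16 kHz > fs/2 = 25.57 kHz, folds to fs − 26.16 kHz = 24.98 kHz.
Distinct values: {16.42 kHz, 16.84 kHz, 19.38 kHz, 24.98 kHz} → 4.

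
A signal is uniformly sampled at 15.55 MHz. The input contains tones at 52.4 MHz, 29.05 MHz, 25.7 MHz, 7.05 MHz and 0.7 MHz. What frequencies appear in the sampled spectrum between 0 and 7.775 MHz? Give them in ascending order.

0.7 MHz, 2.05 MHz, 5.4 MHz, 5.75 MHz, 7.05 MHz

fs/2 = 7.775 MHz.
52.4 MHz mod fs = 5.75 MHz.
5.75 MHz ≤ fs/2 = 7.775 MHz, appears at 5.75 MHz.
29.05 MHz mod fs = 13.5 MHz.
13.5 MHz > fs/2 = 7.775 MHz, folds to fs − 13.5 MHz = 2.05 MHz.
25.7 MHz mod fs = 10.15 MHz.
10.15 MHz > fs/2 = 7.775 MHz, folds to fs − 10.15 MHz = 5.4 MHz.
7.05 MHz ≤ fs/2 = 7.775 MHz, passes unchanged.
0.7 MHz ≤ fs/2 = 7.775 MHz, passes unchanged.
Distinct values: {0.7 MHz, 2.05 MHz, 5.4 MHz, 5.75 MHz, 7.05 MHz}.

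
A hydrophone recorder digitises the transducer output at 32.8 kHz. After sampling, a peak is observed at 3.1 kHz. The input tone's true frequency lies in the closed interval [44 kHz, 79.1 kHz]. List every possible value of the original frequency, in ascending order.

62.5 kHz, 68.7 kHz

Frequencies that alias to 3.1 kHz are k·fs ± 3.1 kHz for integer k ≥ 0.
k=0: 3.1 kHz.
k=1: 29.7 kHz, 35.9 kHz.
k=2: 62.5 kHz, 68.7 kHz.
k=3: 95.3 kHz, 101.5 kHz.
Within [44 kHz, 79.1 kHz]: 62.5 kHz, 68.7 kHz.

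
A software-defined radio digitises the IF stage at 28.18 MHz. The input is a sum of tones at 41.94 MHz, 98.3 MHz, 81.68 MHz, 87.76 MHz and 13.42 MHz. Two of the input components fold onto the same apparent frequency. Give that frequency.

fs/2 = 14.09 MHz.
41.94 MHz mod fs = 13.76 MHz.
13.76 MHz ≤ fs/2 = 14.09 MHz, appears at 13.76 MHz.
98.3 MHz mod fs = 13.76 MHz.
13.76 MHz ≤ fs/2 = 14.09 MHz, appears at 13.76 MHz.
81.68 MHz mod fs = 25.32 MHz.
25.32 MHz > fs/2 = 14.09 MHz, folds to fs − 25.32 MHz = 2.86 MHz.
87.76 MHz mod fs = 3.22 MHz.
3.22 MHz ≤ fs/2 = 14.09 MHz, appears at 3.22 MHz.
13.42 MHz ≤ fs/2 = 14.09 MHz, passes unchanged.
41.94 MHz and 98.3 MHz both map to 13.76 MHz.

13.76 MHz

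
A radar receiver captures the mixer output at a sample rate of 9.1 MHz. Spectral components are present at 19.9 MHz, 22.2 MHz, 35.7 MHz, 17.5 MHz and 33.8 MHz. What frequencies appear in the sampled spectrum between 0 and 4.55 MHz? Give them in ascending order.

0.7 MHz, 1.7 MHz, 2.6 MHz, 4 MHz

fs/2 = 4.55 MHz.
19.9 MHz mod fs = 1.7 MHz.
1.7 MHz ≤ fs/2 = 4.55 MHz, appears at 1.7 MHz.
22.2 MHz mod fs = 4 MHz.
4 MHz ≤ fs/2 = 4.55 MHz, appears at 4 MHz.
35.7 MHz mod fs = 8.4 MHz.
8.4 MHz > fs/2 = 4.55 MHz, folds to fs − 8.4 MHz = 0.7 MHz.
17.5 MHz mod fs = 8.4 MHz.
8.4 MHz > fs/2 = 4.55 MHz, folds to fs − 8.4 MHz = 0.7 MHz.
33.8 MHz mod fs = 6.5 MHz.
6.5 MHz > fs/2 = 4.55 MHz, folds to fs − 6.5 MHz = 2.6 MHz.
Distinct values: {0.7 MHz, 1.7 MHz, 2.6 MHz, 4 MHz}.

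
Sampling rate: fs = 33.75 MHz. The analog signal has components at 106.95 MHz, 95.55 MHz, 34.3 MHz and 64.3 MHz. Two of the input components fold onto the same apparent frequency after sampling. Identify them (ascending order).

95.55 MHz, 106.95 MHz

fs/2 = 16.875 MHz.
106.95 MHz mod fs = 5.7 MHz.
5.7 MHz ≤ fs/2 = 16.875 MHz, appears at 5.7 MHz.
95.55 MHz mod fs = 28.05 MHz.
28.05 MHz > fs/2 = 16.875 MHz, folds to fs − 28.05 MHz = 5.7 MHz.
34.3 MHz mod fs = 0.55 MHz.
0.55 MHz ≤ fs/2 = 16.875 MHz, appears at 0.55 MHz.
64.3 MHz mod fs = 30.55 MHz.
30.55 MHz > fs/2 = 16.875 MHz, folds to fs − 30.55 MHz = 3.2 MHz.
95.55 MHz and 106.95 MHz both map to 5.7 MHz.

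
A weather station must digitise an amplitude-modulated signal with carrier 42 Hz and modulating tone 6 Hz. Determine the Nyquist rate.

96 Hz

AM sidebands sit at fc ± fm = 36 Hz and 48 Hz.
Highest-frequency component: 48 Hz.
Nyquist rate = 2 × 48 Hz = 96 Hz.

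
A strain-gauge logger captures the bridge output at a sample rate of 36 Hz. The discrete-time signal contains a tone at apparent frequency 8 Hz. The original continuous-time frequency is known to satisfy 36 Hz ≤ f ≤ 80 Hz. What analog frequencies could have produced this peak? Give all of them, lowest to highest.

44 Hz, 64 Hz, 80 Hz

Frequencies that alias to 8 Hz are k·fs ± 8 Hz for integer k ≥ 0.
k=0: 8 Hz.
k=1: 28 Hz, 44 Hz.
k=2: 64 Hz, 80 Hz.
k=3: 100 Hz, 116 Hz.
Within [36 Hz, 80 Hz]: 44 Hz, 64 Hz, 80 Hz.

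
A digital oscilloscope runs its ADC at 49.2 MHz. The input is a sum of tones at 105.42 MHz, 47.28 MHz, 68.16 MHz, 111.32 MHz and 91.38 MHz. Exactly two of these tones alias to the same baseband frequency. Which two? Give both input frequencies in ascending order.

91.38 MHz, 105.42 MHz

fs/2 = 24.6 MHz.
105.42 MHz mod fs = 7.02 MHz.
7.02 MHz ≤ fs/2 = 24.6 MHz, appears at 7.02 MHz.
47.28 MHz > fs/2 = 24.6 MHz, folds to fs − 47.28 MHz = 1.92 MHz.
68.16 MHz mod fs = 18.96 MHz.
18.96 MHz ≤ fs/2 = 24.6 MHz, appears at 18.96 MHz.
111.32 MHz mod fs = 12.92 MHz.
12.92 MHz ≤ fs/2 = 24.6 MHz, appears at 12.92 MHz.
91.38 MHz mod fs = 42.18 MHz.
42.18 MHz > fs/2 = 24.6 MHz, folds to fs − 42.18 MHz = 7.02 MHz.
91.38 MHz and 105.42 MHz both map to 7.02 MHz.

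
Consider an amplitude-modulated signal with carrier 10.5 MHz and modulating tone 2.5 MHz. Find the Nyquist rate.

AM sidebands sit at fc ± fm = 8 MHz and 13 MHz.
Highest-frequency component: 13 MHz.
Nyquist rate = 2 × 13 MHz = 26 MHz.

26 MHz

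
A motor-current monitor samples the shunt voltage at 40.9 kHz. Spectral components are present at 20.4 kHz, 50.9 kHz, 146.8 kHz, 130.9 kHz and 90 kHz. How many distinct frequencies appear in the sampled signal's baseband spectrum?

4

fs/2 = 20.45 kHz.
20.4 kHz ≤ fs/2 = 20.45 kHz, passes unchanged.
50.9 kHz mod fs = 10 kHz.
10 kHz ≤ fs/2 = 20.45 kHz, appears at 10 kHz.
146.8 kHz mod fs = 24.1 kHz.
24.1 kHz > fs/2 = 20.45 kHz, folds to fs − 24.1 kHz = 16.8 kHz.
130.9 kHz mod fs = 8.2 kHz.
8.2 kHz ≤ fs/2 = 20.45 kHz, appears at 8.2 kHz.
90 kHz mod fs = 8.2 kHz.
8.2 kHz ≤ fs/2 = 20.45 kHz, appears at 8.2 kHz.
Distinct values: {8.2 kHz, 10 kHz, 16.8 kHz, 20.4 kHz} → 4.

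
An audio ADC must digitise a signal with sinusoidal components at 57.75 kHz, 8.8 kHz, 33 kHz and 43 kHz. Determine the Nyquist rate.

115.5 kHz

Highest-frequency component: 57.75 kHz.
Nyquist rate = 2 × 57.75 kHz = 115.5 kHz.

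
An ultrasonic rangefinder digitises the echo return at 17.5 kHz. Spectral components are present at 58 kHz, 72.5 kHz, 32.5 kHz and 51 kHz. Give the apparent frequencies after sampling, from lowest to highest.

1.5 kHz, 2.5 kHz, 5.5 kHz

fs/2 = 8.75 kHz.
58 kHz mod fs = 5.5 kHz.
5.5 kHz ≤ fs/2 = 8.75 kHz, appears at 5.5 kHz.
72.5 kHz mod fs = 2.5 kHz.
2.5 kHz ≤ fs/2 = 8.75 kHz, appears at 2.5 kHz.
32.5 kHz mod fs = 15 kHz.
15 kHz > fs/2 = 8.75 kHz, folds to fs − 15 kHz = 2.5 kHz.
51 kHz mod fs = 16 kHz.
16 kHz > fs/2 = 8.75 kHz, folds to fs − 16 kHz = 1.5 kHz.
Distinct values: {1.5 kHz, 2.5 kHz, 5.5 kHz}.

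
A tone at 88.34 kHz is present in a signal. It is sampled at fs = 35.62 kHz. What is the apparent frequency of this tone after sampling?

17.1 kHz

88.34 kHz mod fs = 17.1 kHz.
17.1 kHz ≤ fs/2 = 17.81 kHz, appears at 17.1 kHz.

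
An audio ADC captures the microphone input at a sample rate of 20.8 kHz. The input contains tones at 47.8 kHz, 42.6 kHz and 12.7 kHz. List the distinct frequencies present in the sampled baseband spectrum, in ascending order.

1 kHz, 6.2 kHz, 8.1 kHz

fs/2 = 10.4 kHz.
47.8 kHz mod fs = 6.2 kHz.
6.2 kHz ≤ fs/2 = 10.4 kHz, appears at 6.2 kHz.
42.6 kHz mod fs = 1 kHz.
1 kHz ≤ fs/2 = 10.4 kHz, appears at 1 kHz.
12.7 kHz > fs/2 = 10.4 kHz, folds to fs − 12.7 kHz = 8.1 kHz.
Distinct values: {1 kHz, 6.2 kHz, 8.1 kHz}.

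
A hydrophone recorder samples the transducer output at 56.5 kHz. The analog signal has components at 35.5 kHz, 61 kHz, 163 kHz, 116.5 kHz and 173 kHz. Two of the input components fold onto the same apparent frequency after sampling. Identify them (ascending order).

116.5 kHz, 173 kHz

fs/2 = 28.25 kHz.
35.5 kHz > fs/2 = 28.25 kHz, folds to fs − 35.5 kHz = 21 kHz.
61 kHz mod fs = 4.5 kHz.
4.5 kHz ≤ fs/2 = 28.25 kHz, appears at 4.5 kHz.
163 kHz mod fs = 50 kHz.
50 kHz > fs/2 = 28.25 kHz, folds to fs − 50 kHz = 6.5 kHz.
116.5 kHz mod fs = 3.5 kHz.
3.5 kHz ≤ fs/2 = 28.25 kHz, appears at 3.5 kHz.
173 kHz mod fs = 3.5 kHz.
3.5 kHz ≤ fs/2 = 28.25 kHz, appears at 3.5 kHz.
116.5 kHz and 173 kHz both map to 3.5 kHz.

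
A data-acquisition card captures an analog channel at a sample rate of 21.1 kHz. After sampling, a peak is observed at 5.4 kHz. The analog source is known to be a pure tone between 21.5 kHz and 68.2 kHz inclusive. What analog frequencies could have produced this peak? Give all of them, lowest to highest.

Frequencies that alias to 5.4 kHz are k·fs ± 5.4 kHz for integer k ≥ 0.
k=0: 5.4 kHz.
k=1: 15.7 kHz, 26.5 kHz.
k=2: 36.8 kHz, 47.6 kHz.
k=3: 57.9 kHz, 68.7 kHz.
k=4: 79 kHz, 89.8 kHz.
Within [21.5 kHz, 68.2 kHz]: 26.5 kHz, 36.8 kHz, 47.6 kHz, 57.9 kHz.

26.5 kHz, 36.8 kHz, 47.6 kHz, 57.9 kHz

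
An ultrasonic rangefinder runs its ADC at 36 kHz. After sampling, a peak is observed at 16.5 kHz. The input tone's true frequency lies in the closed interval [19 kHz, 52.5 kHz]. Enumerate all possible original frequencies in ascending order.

19.5 kHz, 52.5 kHz

Frequencies that alias to 16.5 kHz are k·fs ± 16.5 kHz for integer k ≥ 0.
k=0: 16.5 kHz.
k=1: 19.5 kHz, 52.5 kHz.
k=2: 55.5 kHz, 88.5 kHz.
Within [19 kHz, 52.5 kHz]: 19.5 kHz, 52.5 kHz.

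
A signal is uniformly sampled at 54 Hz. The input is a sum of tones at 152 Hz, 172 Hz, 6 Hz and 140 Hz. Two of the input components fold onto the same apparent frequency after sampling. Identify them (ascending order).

152 Hz, 172 Hz

fs/2 = 27 Hz.
152 Hz mod fs = 44 Hz.
44 Hz > fs/2 = 27 Hz, folds to fs − 44 Hz = 10 Hz.
172 Hz mod fs = 10 Hz.
10 Hz ≤ fs/2 = 27 Hz, appears at 10 Hz.
6 Hz ≤ fs/2 = 27 Hz, passes unchanged.
140 Hz mod fs = 32 Hz.
32 Hz > fs/2 = 27 Hz, folds to fs − 32 Hz = 22 Hz.
152 Hz and 172 Hz both map to 10 Hz.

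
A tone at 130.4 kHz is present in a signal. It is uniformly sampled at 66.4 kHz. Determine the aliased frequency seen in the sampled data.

130.4 kHz mod fs = 64 kHz.
64 kHz > fs/2 = 33.2 kHz, folds to fs − 64 kHz = 2.4 kHz.

2.4 kHz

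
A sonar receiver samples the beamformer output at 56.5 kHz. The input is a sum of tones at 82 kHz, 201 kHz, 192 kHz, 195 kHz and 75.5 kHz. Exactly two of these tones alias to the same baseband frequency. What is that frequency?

fs/2 = 28.25 kHz.
82 kHz mod fs = 25.5 kHz.
25.5 kHz ≤ fs/2 = 28.25 kHz, appears at 25.5 kHz.
201 kHz mod fs = 31.5 kHz.
31.5 kHz > fs/2 = 28.25 kHz, folds to fs − 31.5 kHz = 25 kHz.
192 kHz mod fs = 22.5 kHz.
22.5 kHz ≤ fs/2 = 28.25 kHz, appears at 22.5 kHz.
195 kHz mod fs = 25.5 kHz.
25.5 kHz ≤ fs/2 = 28.25 kHz, appears at 25.5 kHz.
75.5 kHz mod fs = 19 kHz.
19 kHz ≤ fs/2 = 28.25 kHz, appears at 19 kHz.
82 kHz and 195 kHz both map to 25.5 kHz.

25.5 kHz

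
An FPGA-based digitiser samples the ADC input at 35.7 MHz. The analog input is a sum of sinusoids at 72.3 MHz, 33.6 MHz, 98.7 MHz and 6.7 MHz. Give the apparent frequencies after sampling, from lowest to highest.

0.9 MHz, 2.1 MHz, 6.7 MHz, 8.4 MHz

fs/2 = 17.85 MHz.
72.3 MHz mod fs = 0.9 MHz.
0.9 MHz ≤ fs/2 = 17.85 MHz, appears at 0.9 MHz.
33.6 MHz > fs/2 = 17.85 MHz, folds to fs − 33.6 MHz = 2.1 MHz.
98.7 MHz mod fs = 27.3 MHz.
27.3 MHz > fs/2 = 17.85 MHz, folds to fs − 27.3 MHz = 8.4 MHz.
6.7 MHz ≤ fs/2 = 17.85 MHz, passes unchanged.
Distinct values: {0.9 MHz, 2.1 MHz, 6.7 MHz, 8.4 MHz}.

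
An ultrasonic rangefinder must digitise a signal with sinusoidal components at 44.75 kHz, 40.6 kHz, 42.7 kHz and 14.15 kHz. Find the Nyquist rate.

Highest-frequency component: 44.75 kHz.
Nyquist rate = 2 × 44.75 kHz = 89.5 kHz.

89.5 kHz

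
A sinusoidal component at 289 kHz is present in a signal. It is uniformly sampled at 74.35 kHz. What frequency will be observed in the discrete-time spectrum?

8.4 kHz

289 kHz mod fs = 65.95 kHz.
65.95 kHz > fs/2 = 37.175 kHz, folds to fs − 65.95 kHz = 8.4 kHz.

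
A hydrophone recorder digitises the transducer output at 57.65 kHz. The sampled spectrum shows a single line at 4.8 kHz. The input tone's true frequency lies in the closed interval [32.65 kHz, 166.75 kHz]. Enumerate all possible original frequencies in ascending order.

52.85 kHz, 62.45 kHz, 110.5 kHz, 120.1 kHz

Frequencies that alias to 4.8 kHz are k·fs ± 4.8 kHz for integer k ≥ 0.
k=0: 4.8 kHz.
k=1: 52.85 kHz, 62.45 kHz.
k=2: 110.5 kHz, 120.1 kHz.
k=3: 168.15 kHz, 177.75 kHz.
Within [32.65 kHz, 166.75 kHz]: 52.85 kHz, 62.45 kHz, 110.5 kHz, 120.1 kHz.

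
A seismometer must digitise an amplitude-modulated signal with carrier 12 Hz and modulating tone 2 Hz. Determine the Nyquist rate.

AM sidebands sit at fc ± fm = 10 Hz and 14 Hz.
Highest-frequency component: 14 Hz.
Nyquist rate = 2 × 14 Hz = 28 Hz.

28 Hz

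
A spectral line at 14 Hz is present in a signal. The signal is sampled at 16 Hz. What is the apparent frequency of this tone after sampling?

14 Hz > fs/2 = 8 Hz, folds to fs − 14 Hz = 2 Hz.

2 Hz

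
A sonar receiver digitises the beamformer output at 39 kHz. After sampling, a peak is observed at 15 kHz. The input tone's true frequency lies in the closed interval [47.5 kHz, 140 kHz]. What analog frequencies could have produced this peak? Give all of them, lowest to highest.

54 kHz, 63 kHz, 93 kHz, 102 kHz, 132 kHz

Frequencies that alias to 15 kHz are k·fs ± 15 kHz for integer k ≥ 0.
k=0: 15 kHz.
k=1: 24 kHz, 54 kHz.
k=2: 63 kHz, 93 kHz.
k=3: 102 kHz, 132 kHz.
k=4: 141 kHz, 171 kHz.
Within [47.5 kHz, 140 kHz]: 54 kHz, 63 kHz, 93 kHz, 102 kHz, 132 kHz.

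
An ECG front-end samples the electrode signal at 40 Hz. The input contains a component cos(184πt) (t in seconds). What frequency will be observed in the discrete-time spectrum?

ω = 184π rad/s → f = ω/(2π) = 92 Hz.
92 Hz mod fs = 12 Hz.
12 Hz ≤ fs/2 = 20 Hz, appears at 12 Hz.

12 Hz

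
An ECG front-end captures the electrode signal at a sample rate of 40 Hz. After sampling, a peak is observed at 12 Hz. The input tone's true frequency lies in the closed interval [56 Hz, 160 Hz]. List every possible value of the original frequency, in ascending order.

68 Hz, 92 Hz, 108 Hz, 132 Hz, 148 Hz

Frequencies that alias to 12 Hz are k·fs ± 12 Hz for integer k ≥ 0.
k=0: 12 Hz.
k=1: 28 Hz, 52 Hz.
k=2: 68 Hz, 92 Hz.
k=3: 108 Hz, 132 Hz.
k=4: 148 Hz, 172 Hz.
k=5: 188 Hz, 212 Hz.
Within [56 Hz, 160 Hz]: 68 Hz, 92 Hz, 108 Hz, 132 Hz, 148 Hz.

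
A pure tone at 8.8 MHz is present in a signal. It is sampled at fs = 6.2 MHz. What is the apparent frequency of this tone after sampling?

2.6 MHz

8.8 MHz mod fs = 2.6 MHz.
2.6 MHz ≤ fs/2 = 3.1 MHz, appears at 2.6 MHz.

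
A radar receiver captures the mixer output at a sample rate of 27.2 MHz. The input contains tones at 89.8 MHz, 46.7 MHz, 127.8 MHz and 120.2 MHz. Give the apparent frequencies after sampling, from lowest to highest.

fs/2 = 13.6 MHz.
89.8 MHz mod fs = 8.2 MHz.
8.2 MHz ≤ fs/2 = 13.6 MHz, appears at 8.2 MHz.
46.7 MHz mod fs = 19.5 MHz.
19.5 MHz > fs/2 = 13.6 MHz, folds to fs − 19.5 MHz = 7.7 MHz.
127.8 MHz mod fs = 19 MHz.
19 MHz > fs/2 = 13.6 MHz, folds to fs − 19 MHz = 8.2 MHz.
120.2 MHz mod fs = 11.4 MHz.
11.4 MHz ≤ fs/2 = 13.6 MHz, appears at 11.4 MHz.
Distinct values: {7.7 MHz, 8.2 MHz, 11.4 MHz}.

7.7 MHz, 8.2 MHz, 11.4 MHz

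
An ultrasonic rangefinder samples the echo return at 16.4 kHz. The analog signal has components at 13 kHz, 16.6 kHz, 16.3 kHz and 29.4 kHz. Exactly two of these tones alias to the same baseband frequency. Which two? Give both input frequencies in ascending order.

13 kHz, 29.4 kHz

fs/2 = 8.2 kHz.
13 kHz > fs/2 = 8.2 kHz, folds to fs − 13 kHz = 3.4 kHz.
16.6 kHz mod fs = 0.2 kHz.
0.2 kHz ≤ fs/2 = 8.2 kHz, appears at 0.2 kHz.
16.3 kHz > fs/2 = 8.2 kHz, folds to fs − 16.3 kHz = 0.1 kHz.
29.4 kHz mod fs = 13 kHz.
13 kHz > fs/2 = 8.2 kHz, folds to fs − 13 kHz = 3.4 kHz.
13 kHz and 29.4 kHz both map to 3.4 kHz.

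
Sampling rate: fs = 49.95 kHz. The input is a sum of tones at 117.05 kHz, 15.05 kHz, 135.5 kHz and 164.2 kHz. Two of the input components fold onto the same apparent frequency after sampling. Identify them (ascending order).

135.5 kHz, 164.2 kHz

fs/2 = 24.975 kHz.
117.05 kHz mod fs = 17.15 kHz.
17.15 kHz ≤ fs/2 = 24.975 kHz, appears at 17.15 kHz.
15.05 kHz ≤ fs/2 = 24.975 kHz, passes unchanged.
135.5 kHz mod fs = 35.6 kHz.
35.6 kHz > fs/2 = 24.975 kHz, folds to fs − 35.6 kHz = 14.35 kHz.
164.2 kHz mod fs = 14.35 kHz.
14.35 kHz ≤ fs/2 = 24.975 kHz, appears at 14.35 kHz.
135.5 kHz and 164.2 kHz both map to 14.35 kHz.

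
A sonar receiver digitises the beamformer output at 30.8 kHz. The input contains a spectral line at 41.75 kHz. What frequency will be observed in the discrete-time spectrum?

41.75 kHz mod fs = 10.95 kHz.
10.95 kHz ≤ fs/2 = 15.4 kHz, appears at 10.95 kHz.

10.95 kHz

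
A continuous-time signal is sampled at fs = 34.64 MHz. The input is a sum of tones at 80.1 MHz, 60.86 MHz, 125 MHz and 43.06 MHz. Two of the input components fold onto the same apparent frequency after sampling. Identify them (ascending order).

43.06 MHz, 60.86 MHz

fs/2 = 17.32 MHz.
80.1 MHz mod fs = 10.82 MHz.
10.82 MHz ≤ fs/2 = 17.32 MHz, appears at 10.82 MHz.
60.86 MHz mod fs = 26.22 MHz.
26.22 MHz > fs/2 = 17.32 MHz, folds to fs − 26.22 MHz = 8.42 MHz.
125 MHz mod fs = 21.08 MHz.
21.08 MHz > fs/2 = 17.32 MHz, folds to fs − 21.08 MHz = 13.56 MHz.
43.06 MHz mod fs = 8.42 MHz.
8.42 MHz ≤ fs/2 = 17.32 MHz, appears at 8.42 MHz.
43.06 MHz and 60.86 MHz both map to 8.42 MHz.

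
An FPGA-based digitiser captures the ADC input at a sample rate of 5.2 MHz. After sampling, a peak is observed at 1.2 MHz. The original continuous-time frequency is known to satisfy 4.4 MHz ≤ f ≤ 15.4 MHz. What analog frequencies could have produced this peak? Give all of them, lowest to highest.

Frequencies that alias to 1.2 MHz are k·fs ± 1.2 MHz for integer k ≥ 0.
k=0: 1.2 MHz.
k=1: 4 MHz, 6.4 MHz.
k=2: 9.2 MHz, 11.6 MHz.
k=3: 14.4 MHz, 16.8 MHz.
k=4: 19.6 MHz, 22 MHz.
Within [4.4 MHz, 15.4 MHz]: 6.4 MHz, 9.2 MHz, 11.6 MHz, 14.4 MHz.

6.4 MHz, 9.2 MHz, 11.6 MHz, 14.4 MHz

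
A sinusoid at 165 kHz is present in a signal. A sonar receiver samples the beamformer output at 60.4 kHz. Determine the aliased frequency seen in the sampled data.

16.2 kHz

165 kHz mod fs = 44.2 kHz.
44.2 kHz > fs/2 = 30.2 kHz, folds to fs − 44.2 kHz = 16.2 kHz.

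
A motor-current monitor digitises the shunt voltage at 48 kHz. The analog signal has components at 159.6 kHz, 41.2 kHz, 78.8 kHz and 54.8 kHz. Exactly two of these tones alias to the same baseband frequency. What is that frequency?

fs/2 = 24 kHz.
159.6 kHz mod fs = 15.6 kHz.
15.6 kHz ≤ fs/2 = 24 kHz, appears at 15.6 kHz.
41.2 kHz > fs/2 = 24 kHz, folds to fs − 41.2 kHz = 6.8 kHz.
78.8 kHz mod fs = 30.8 kHz.
30.8 kHz > fs/2 = 24 kHz, folds to fs − 30.8 kHz = 17.2 kHz.
54.8 kHz mod fs = 6.8 kHz.
6.8 kHz ≤ fs/2 = 24 kHz, appears at 6.8 kHz.
41.2 kHz and 54.8 kHz both map to 6.8 kHz.

6.8 kHz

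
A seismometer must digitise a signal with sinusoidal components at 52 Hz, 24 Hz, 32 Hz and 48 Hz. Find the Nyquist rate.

Highest-frequency component: 52 Hz.
Nyquist rate = 2 × 52 Hz = 104 Hz.

104 Hz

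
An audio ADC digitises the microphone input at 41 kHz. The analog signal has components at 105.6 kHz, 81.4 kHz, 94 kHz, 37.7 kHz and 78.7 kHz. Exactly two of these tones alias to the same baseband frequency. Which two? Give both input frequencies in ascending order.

fs/2 = 20.5 kHz.
105.6 kHz mod fs = 23.6 kHz.
23.6 kHz > fs/2 = 20.5 kHz, folds to fs − 23.6 kHz = 17.4 kHz.
81.4 kHz mod fs = 40.4 kHz.
40.4 kHz > fs/2 = 20.5 kHz, folds to fs − 40.4 kHz = 0.6 kHz.
94 kHz mod fs = 12 kHz.
12 kHz ≤ fs/2 = 20.5 kHz, appears at 12 kHz.
37.7 kHz > fs/2 = 20.5 kHz, folds to fs − 37.7 kHz = 3.3 kHz.
78.7 kHz mod fs = 37.7 kHz.
37.7 kHz > fs/2 = 20.5 kHz, folds to fs − 37.7 kHz = 3.3 kHz.
37.7 kHz and 78.7 kHz both map to 3.3 kHz.

37.7 kHz, 78.7 kHz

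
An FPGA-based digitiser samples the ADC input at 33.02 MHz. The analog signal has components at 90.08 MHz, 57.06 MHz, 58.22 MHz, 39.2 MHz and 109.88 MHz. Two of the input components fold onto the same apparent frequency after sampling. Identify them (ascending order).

57.06 MHz, 90.08 MHz

fs/2 = 16.51 MHz.
90.08 MHz mod fs = 24.04 MHz.
24.04 MHz > fs/2 = 16.51 MHz, folds to fs − 24.04 MHz = 8.98 MHz.
57.06 MHz mod fs = 24.04 MHz.
24.04 MHz > fs/2 = 16.51 MHz, folds to fs − 24.04 MHz = 8.98 MHz.
58.22 MHz mod fs = 25.2 MHz.
25.2 MHz > fs/2 = 16.51 MHz, folds to fs − 25.2 MHz = 7.82 MHz.
39.2 MHz mod fs = 6.18 MHz.
6.18 MHz ≤ fs/2 = 16.51 MHz, appears at 6.18 MHz.
109.88 MHz mod fs = 10.82 MHz.
10.82 MHz ≤ fs/2 = 16.51 MHz, appears at 10.82 MHz.
57.06 MHz and 90.08 MHz both map to 8.98 MHz.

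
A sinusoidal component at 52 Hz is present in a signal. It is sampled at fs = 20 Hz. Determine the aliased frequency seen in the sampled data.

52 Hz mod fs = 12 Hz.
12 Hz > fs/2 = 10 Hz, folds to fs − 12 Hz = 8 Hz.

8 Hz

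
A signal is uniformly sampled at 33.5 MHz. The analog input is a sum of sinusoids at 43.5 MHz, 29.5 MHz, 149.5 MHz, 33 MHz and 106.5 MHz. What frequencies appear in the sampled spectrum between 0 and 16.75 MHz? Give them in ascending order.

fs/2 = 16.75 MHz.
43.5 MHz mod fs = 10 MHz.
10 MHz ≤ fs/2 = 16.75 MHz, appears at 10 MHz.
29.5 MHz > fs/2 = 16.75 MHz, folds to fs − 29.5 MHz = 4 MHz.
149.5 MHz mod fs = 15.5 MHz.
15.5 MHz ≤ fs/2 = 16.75 MHz, appears at 15.5 MHz.
33 MHz > fs/2 = 16.75 MHz, folds to fs − 33 MHz = 0.5 MHz.
106.5 MHz mod fs = 6 MHz.
6 MHz ≤ fs/2 = 16.75 MHz, appears at 6 MHz.
Distinct values: {0.5 MHz, 4 MHz, 6 MHz, 10 MHz, 15.5 MHz}.

0.5 MHz, 4 MHz, 6 MHz, 10 MHz, 15.5 MHz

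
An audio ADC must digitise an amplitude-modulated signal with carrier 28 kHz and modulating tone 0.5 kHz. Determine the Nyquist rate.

AM sidebands sit at fc ± fm = 27.5 kHz and 28.5 kHz.
Highest-frequency component: 28.5 kHz.
Nyquist rate = 2 × 28.5 kHz = 57 kHz.

57 kHz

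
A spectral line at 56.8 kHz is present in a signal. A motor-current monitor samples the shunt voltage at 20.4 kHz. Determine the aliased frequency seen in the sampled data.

56.8 kHz mod fs = 16 kHz.
16 kHz > fs/2 = 10.2 kHz, folds to fs − 16 kHz = 4.4 kHz.

4.4 kHz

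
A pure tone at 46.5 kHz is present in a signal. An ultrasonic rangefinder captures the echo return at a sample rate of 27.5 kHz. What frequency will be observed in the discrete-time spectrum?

46.5 kHz mod fs = 19 kHz.
19 kHz > fs/2 = 13.75 kHz, folds to fs − 19 kHz = 8.5 kHz.

8.5 kHz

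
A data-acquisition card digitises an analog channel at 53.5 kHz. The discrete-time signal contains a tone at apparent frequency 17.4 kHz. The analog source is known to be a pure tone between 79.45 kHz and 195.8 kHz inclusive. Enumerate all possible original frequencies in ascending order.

89.6 kHz, 124.4 kHz, 143.1 kHz, 177.9 kHz

Frequencies that alias to 17.4 kHz are k·fs ± 17.4 kHz for integer k ≥ 0.
k=0: 17.4 kHz.
k=1: 36.1 kHz, 70.9 kHz.
k=2: 89.6 kHz, 124.4 kHz.
k=3: 143.1 kHz, 177.9 kHz.
k=4: 196.6 kHz, 231.4 kHz.
Within [79.45 kHz, 195.8 kHz]: 89.6 kHz, 124.4 kHz, 143.1 kHz, 177.9 kHz.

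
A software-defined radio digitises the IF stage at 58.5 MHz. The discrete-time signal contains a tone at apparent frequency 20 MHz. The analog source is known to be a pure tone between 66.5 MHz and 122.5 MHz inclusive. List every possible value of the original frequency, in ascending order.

Frequencies that alias to 20 MHz are k·fs ± 20 MHz for integer k ≥ 0.
k=0: 20 MHz.
k=1: 38.5 MHz, 78.5 MHz.
k=2: 97 MHz, 137 MHz.
k=3: 155.5 MHz, 195.5 MHz.
Within [66.5 MHz, 122.5 MHz]: 78.5 MHz, 97 MHz.

78.5 MHz, 97 MHz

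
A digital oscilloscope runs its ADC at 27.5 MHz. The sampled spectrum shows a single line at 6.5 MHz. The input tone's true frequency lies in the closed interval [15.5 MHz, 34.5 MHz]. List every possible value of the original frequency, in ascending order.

21 MHz, 34 MHz

Frequencies that alias to 6.5 MHz are k·fs ± 6.5 MHz for integer k ≥ 0.
k=0: 6.5 MHz.
k=1: 21 MHz, 34 MHz.
k=2: 48.5 MHz, 61.5 MHz.
Within [15.5 MHz, 34.5 MHz]: 21 MHz, 34 MHz.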